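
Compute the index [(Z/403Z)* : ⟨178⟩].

12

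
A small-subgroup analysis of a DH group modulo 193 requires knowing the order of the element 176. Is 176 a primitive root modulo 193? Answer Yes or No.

Yes

φ(193) = 193 − 1 = 192 = 2^6 · 3.
An element g generates (Z/193Z)^× iff g^(192/q) ≢ 1 (mod 193) for each prime q ∈ {2, 3}.
176^96 ≡ 192 (mod 193)  [q = 2: ≢ 1 ✓]
176^64 ≡ 84 (mod 193)  [q = 3: ≢ 1 ✓]
Every test exponent gives a nontrivial residue, hence 176 generates the full group.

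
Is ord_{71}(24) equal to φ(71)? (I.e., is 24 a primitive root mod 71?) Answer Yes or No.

No

φ(71) = 71 − 1 = 70 = 2 · 5 · 7.
An element g generates (Z/71Z)^× iff g^(70/q) ≢ 1 (mod 71) for each prime q ∈ {2, 5, 7}.
24^35 ≡ 1 (mod 71)  [q = 2: ≡ 1 ✗]
24^14 ≡ 25 (mod 71)  [q = 5: ≢ 1 ✓]
24^10 ≡ 37 (mod 71)  [q = 7: ≢ 1 ✓]
Since 24^35 ≡ 1, the order of 24 divides 35 < 70, so 24 is not a primitive root.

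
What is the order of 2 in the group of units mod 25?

By Lagrange's theorem, ord_25(2) divides φ(25) = φ(5^2) = 5·(5−1) = 20 = 2^2 · 5.
Divisors of 20: 1, 2, 4, 5, 10, 20.
Compute 2^d (mod 25) for the divisors d until we hit 1:
2^1 ≡ 2
2^2 ≡ 4
2^4 ≡ 16
2^5 ≡ 7
2^10 ≡ 24
2^20 ≡ 1
So ord_25(2) = 20.

20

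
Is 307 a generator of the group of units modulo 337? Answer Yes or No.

φ(337) = 337 − 1 = 336 = 2^4 · 3 · 7.
307 is a primitive root mod 337 iff 307^(φ(337)/q) ≢ 1 for every prime q | φ(337), i.e. q ∈ {2, 3, 7}.
307^168 ≡ 336 (mod 337)  [q = 2: ≢ 1 ✓]
307^112 ≡ 1 (mod 337)  [q = 3: ≡ 1 ✗]
307^48 ≡ 1 (mod 337)  [q = 7: ≡ 1 ✗]
307^112 ≡ 1 shows ord(307) | 112, strictly less than φ(337); not a primitive root.

No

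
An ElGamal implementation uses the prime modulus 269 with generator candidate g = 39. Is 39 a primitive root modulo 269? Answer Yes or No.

φ(269) = 269 − 1 = 268 = 2^2 · 67.
Test 39^(268/q) mod 269 for each prime factor q of 268:
39^134 ≡ 268 (mod 269)  [q = 2: ≢ 1 ✓]
39^4 ≡ 41 (mod 269)  [q = 67: ≢ 1 ✓]
All checks pass, so 39 has order 268 and is a primitive root modulo 269.

Yes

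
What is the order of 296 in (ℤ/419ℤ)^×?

The order of 296 must divide φ(419) = 419 − 1 = 418 = 2 · 11 · 19.
Divisors of 418: 1, 2, 11, 19, 22, 38, 209, 418.
Check 296^d mod 419 for each divisor in increasing order:
296^1 ≡ 296
296^2 ≡ 45
296^11 ≡ 370
296^19 ≡ 406
296^22 ≡ 306
296^38 ≡ 169
296^209 ≡ 418
296^418 ≡ 1
The smallest such exponent is 418, so the order of 296 is 418.

418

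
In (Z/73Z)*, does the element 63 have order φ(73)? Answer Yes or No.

No

φ(73) = 73 − 1 = 72 = 2^3 · 3^2.
63 is a primitive root mod 73 iff 63^(φ(73)/q) ≢ 1 for every prime q | φ(73), i.e. q ∈ {2, 3}.
63^36 ≡ 72 (mod 73)  [q = 2: ≢ 1 ✓]
63^24 ≡ 1 (mod 73)  [q = 3: ≡ 1 ✗]
Since 63^24 ≡ 1, the order of 63 divides 24 < 72, so 63 is not a primitive root.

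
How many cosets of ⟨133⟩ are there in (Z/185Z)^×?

By Lagrange's theorem, ord_185(133) divides φ(185) = φ(5·37) = (5−1)·(37−1) = 4·36 = 144 = 2^4 · 3^2.
Divisors of 144: 1, 2, 3, 4, 6, 8, 9, 12, 16, 18, 24, 36, 48, 72, 144.
Test each divisor d:
133^1 ≡ 133 (mod 185)
133^2 ≡ 114 (mod 185)
133^3 ≡ 177 (mod 185)
133^4 ≡ 46 (mod 185)
133^6 ≡ 64 (mod 185)
133^8 ≡ 81 (mod 185)
133^9 ≡ 43 (mod 185)
133^12 ≡ 26 (mod 185)
133^16 ≡ 86 (mod 185)
133^18 ≡ 184 (mod 185)
133^24 ≡ 121 (mod 185)
133^36 ≡ 1 (mod 185) ✓
Thus |⟨133⟩| = ord(133) = 36.
[(Z/185Z)^× : ⟨133⟩] = 144/36 = 4.

4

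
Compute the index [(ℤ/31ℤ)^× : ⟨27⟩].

3

ord(27) | φ(31) = 31 − 1 = 30 = 2 · 3 · 5.
Divisors of 30: 1, 2, 3, 5, 6, 10, 15, 30.
Evaluate successive powers at the divisors of 30:
27^1 ≡ 27
27^2 ≡ 16
27^3 ≡ 29
27^5 ≡ 30
27^6 ≡ 4
27^10 ≡ 1
Thus |⟨27⟩| = ord(27) = 10.
[(Z/31Z)^× : ⟨27⟩] = 30/10 = 3.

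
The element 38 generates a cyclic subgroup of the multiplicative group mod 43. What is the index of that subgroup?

2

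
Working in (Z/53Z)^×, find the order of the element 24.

13

By Lagrange's theorem, ord_53(24) divides φ(53) = 53 − 1 = 52 = 2^2 · 13.
Divisors of 52: 1, 2, 4, 13, 26, 52.
Check 24^d mod 53 for each divisor in increasing order:
24^1 ≡ 24
24^2 ≡ 46
24^4 ≡ 49
24^13 ≡ 1
The smallest such exponent is 13, so the order of 24 is 13.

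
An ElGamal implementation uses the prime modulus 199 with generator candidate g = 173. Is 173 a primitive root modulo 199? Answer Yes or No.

φ(199) = 199 − 1 = 198 = 2 · 3^2 · 11.
Test 173^(198/q) mod 199 for each prime factor q of 198:
173^99 ≡ 198 (mod 199)  [q = 2: ≢ 1 ✓]
173^66 ≡ 92 (mod 199)  [q = 3: ≢ 1 ✓]
173^18 ≡ 139 (mod 199)  [q = 11: ≢ 1 ✓]
Every test exponent gives a nontrivial residue, hence 173 generates the full group.

Yes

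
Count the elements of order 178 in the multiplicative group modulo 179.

φ(179) = 179 − 1 = 178 = 2 · 89.
(Z/179Z)^× is cyclic (|G| = 178); a cyclic group of order m has exactly φ(d) elements of each order d | m, and none otherwise.
178 = 2 · 89 divides 178, and φ(178) = 88.

88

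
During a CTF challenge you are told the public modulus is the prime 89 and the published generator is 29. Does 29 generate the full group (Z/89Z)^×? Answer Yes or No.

φ(89) = 89 − 1 = 88 = 2^3 · 11.
29 is a primitive root mod 89 iff 29^(φ(89)/q) ≢ 1 for every prime q | φ(89), i.e. q ∈ {2, 11}.
29^44 ≡ 88 (mod 89)  [q = 2: ≢ 1 ✓]
29^8 ≡ 4 (mod 89)  [q = 11: ≢ 1 ✓]
Every test exponent gives a nontrivial residue, hence 29 generates the full group.

Yes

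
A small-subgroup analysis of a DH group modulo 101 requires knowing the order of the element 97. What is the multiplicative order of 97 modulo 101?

Since 97 ∈ (Z/101Z)^×, its order divides φ(101) = 101 − 1 = 100 = 2^2 · 5^2.
Divisors of 100: 1, 2, 4, 5, 10, 20, 25, 50, 100.
Test each divisor d:
97^1 ≡ 97 (mod 101)
97^2 ≡ 16 (mod 101)
97^4 ≡ 54 (mod 101)
97^5 ≡ 87 (mod 101)
97^10 ≡ 95 (mod 101)
97^20 ≡ 36 (mod 101)
97^25 ≡ 1 (mod 101) ✓
Hence ord(97) = 25.

25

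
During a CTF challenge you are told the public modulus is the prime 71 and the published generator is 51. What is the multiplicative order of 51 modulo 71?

14

The order of 51 must divide φ(71) = 71 − 1 = 70 = 2 · 5 · 7.
Divisors of 70: 1, 2, 5, 7, 10, 14, 35, 70.
Check 51^d mod 71 for each divisor in increasing order:
51^1 ≡ 51 (mod 71)
51^2 ≡ 45 (mod 71)
51^5 ≡ 41 (mod 71)
51^7 ≡ 70 (mod 71)
51^10 ≡ 48 (mod 71)
51^14 ≡ 1 (mod 71) ✓
Hence ord(51) = 14.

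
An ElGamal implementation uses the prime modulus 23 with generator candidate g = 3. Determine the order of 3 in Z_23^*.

11

ord(3) | φ(23) = 23 − 1 = 22 = 2 · 11.
Divisors of 22: 1, 2, 11, 22.
Check 3^d mod 23 for each divisor in increasing order:
3^1 ≡ 3 (mod 23)
3^2 ≡ 9 (mod 23)
3^11 ≡ 1 (mod 23) ✓
So ord_23(3) = 11.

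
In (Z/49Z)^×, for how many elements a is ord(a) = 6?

2

φ(49) = φ(7^2) = 7·(7−1) = 42 = 2 · 3 · 7.
(Z/49Z)^× is cyclic (|G| = 42); a cyclic group of order m has exactly φ(d) elements of each order d | m, and none otherwise.
6 = 2 · 3 divides 42, and φ(6) = 2.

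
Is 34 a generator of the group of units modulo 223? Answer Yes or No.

No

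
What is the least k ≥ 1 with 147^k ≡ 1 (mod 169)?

6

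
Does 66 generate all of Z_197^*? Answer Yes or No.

φ(197) = 197 − 1 = 196 = 2^2 · 7^2.
66 is a primitive root mod 197 iff 66^(φ(197)/q) ≢ 1 for every prime q | φ(197), i.e. q ∈ {2, 7}.
66^98 ≡ 196 (mod 197)  [q = 2: ≢ 1 ✓]
66^28 ≡ 104 (mod 197)  [q = 7: ≢ 1 ✓]
All checks pass, so 66 has order 196 and is a primitive root modulo 197.

Yes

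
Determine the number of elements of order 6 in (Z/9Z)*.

φ(9) = φ(3^2) = 3·(3−1) = 6 = 2 · 3.
In a cyclic group of order 6, there are φ(d) elements of order d for each divisor d of 6, and zero for non-divisors.
6 = 2 · 3 divides 6, and φ(6) = 2.

2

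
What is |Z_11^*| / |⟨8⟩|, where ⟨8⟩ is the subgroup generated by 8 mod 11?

1

ord(8) | φ(11) = 11 − 1 = 10 = 2 · 5.
Divisors of 10: 1, 2, 5, 10.
Test each divisor d:
8^1 ≡ 8 (mod 11)
8^2 ≡ 9 (mod 11)
8^5 ≡ 10 (mod 11)
8^10 ≡ 1 (mod 11) ✓
Thus |⟨8⟩| = ord(8) = 10.
[(Z/11Z)^× : ⟨8⟩] = 10/10 = 1.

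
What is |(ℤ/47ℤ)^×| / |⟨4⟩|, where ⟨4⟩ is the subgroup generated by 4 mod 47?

2

Since 4 ∈ (Z/47Z)^×, its order divides φ(47) = 47 − 1 = 46 = 2 · 23.
Divisors of 46: 1, 2, 23, 46.
Test each divisor d:
4^1 ≡ 4 (mod 47)
4^2 ≡ 16 (mod 47)
4^23 ≡ 1 (mod 47) ✓
Thus |⟨4⟩| = ord(4) = 23.
Index = |(Z/47Z)^×| / |⟨4⟩| = 46 / 23 = 2.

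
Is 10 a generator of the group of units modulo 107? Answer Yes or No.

φ(107) = 107 − 1 = 106 = 2 · 53.
An element g generates (Z/107Z)^× iff g^(106/q) ≢ 1 (mod 107) for each prime q ∈ {2, 53}.
10^53 ≡ 1 (mod 107)  [q = 2: ≡ 1 ✗]
10^2 ≡ 100 (mod 107)  [q = 53: ≢ 1 ✓]
Since 10^53 ≡ 1, the order of 10 divides 53 < 106, so 10 is not a primitive root.

No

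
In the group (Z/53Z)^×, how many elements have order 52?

24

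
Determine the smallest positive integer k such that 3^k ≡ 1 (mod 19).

18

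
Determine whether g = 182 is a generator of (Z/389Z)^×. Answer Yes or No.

Yes

φ(389) = 389 − 1 = 388 = 2^2 · 97.
Test 182^(388/q) mod 389 for each prime factor q of 388:
182^194 ≡ 388 (mod 389)  [q = 2: ≢ 1 ✓]
182^4 ≡ 369 (mod 389)  [q = 97: ≢ 1 ✓]
Every test exponent gives a nontrivial residue, hence 182 generates the full group.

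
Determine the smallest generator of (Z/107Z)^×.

2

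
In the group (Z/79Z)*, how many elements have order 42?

0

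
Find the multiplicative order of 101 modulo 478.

By Lagrange's theorem, ord_478(101) divides φ(478) = φ(2)·φ(239) = 1·238 = 238 = 2 · 7 · 17.
Divisors of 238: 1, 2, 7, 14, 17, 34, 119, 238.
Test each divisor d:
101^1 ≡ 101 (mod 478)
101^2 ≡ 163 (mod 478)
101^7 ≡ 75 (mod 478)
101^14 ≡ 367 (mod 478)
101^17 ≡ 1 (mod 478) ✓
The smallest such exponent is 17, so the order of 101 is 17.

17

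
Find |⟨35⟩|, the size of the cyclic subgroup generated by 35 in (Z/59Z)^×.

ord(35) | φ(59) = 59 − 1 = 58 = 2 · 29.
Divisors of 58: 1, 2, 29, 58.
Compute 35^d (mod 59) for the divisors d until we hit 1:
35^1 ≡ 35 (mod 59)
35^2 ≡ 45 (mod 59)
35^29 ≡ 1 (mod 59) ✓
Therefore the multiplicative order of 35 modulo 59 is 29.

29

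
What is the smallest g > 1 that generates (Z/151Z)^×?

φ(151) = 151 − 1 = 150 = 2 · 3 · 5^2.
g is a primitive root iff g^(150/q) ≢ 1 (mod 151) for each prime q ∈ {2, 3, 5}.
g = 2: 2^75 ≡ 1 — hits 1, so not a primitive root.
g = 3: 3^75 ≡ 150; 3^50 ≡ 1 — hits 1, so not a primitive root.
g = 4: 4^75 ≡ 1 — hits 1, so not a primitive root.
g = 5: 5^75 ≡ 1 — hits 1, so not a primitive root.
g = 6: 6^75 ≡ 150; 6^50 ≡ 32; 6^30 ≡ 59 — none is 1, so 6 is a primitive root.
Hence the least primitive root of 151 is 6.

6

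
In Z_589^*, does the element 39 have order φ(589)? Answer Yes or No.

No

589 = 19 · 31 is a product of two distinct odd primes, so (Z/589Z)^× ≅ (Z/19Z)^× × (Z/31Z)^× is not cyclic.
No primitive root modulo 589 exists; in particular 39 is not one.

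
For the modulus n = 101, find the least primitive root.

φ(101) = 101 − 1 = 100 = 2^2 · 5^2.
Test candidates g = 2, 3, … against the prime factors q ∈ {2, 5} of φ(101): g is a generator iff g^(100/q) ≢ 1 for every such q.
g = 2: 2^50 ≡ 100; 2^20 ≡ 95 — none is 1, so 2 is a primitive root.
The smallest primitive root modulo 101 is 2.

2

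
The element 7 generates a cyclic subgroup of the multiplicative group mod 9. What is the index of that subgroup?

2

ord(7) | φ(9) = φ(3^2) = 3·(3−1) = 6 = 2 · 3.
Divisors of 6: 1, 2, 3, 6.
Test each divisor d:
7^1 ≡ 7 (mod 9)
7^2 ≡ 4 (mod 9)
7^3 ≡ 1 (mod 9) ✓
So ord_9(7) = 3, hence |⟨7⟩| = 3.
Index = |(Z/9Z)^×| / |⟨7⟩| = 6 / 3 = 2.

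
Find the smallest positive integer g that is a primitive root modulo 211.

2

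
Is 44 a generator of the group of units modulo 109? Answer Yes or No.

Yes

φ(109) = 109 − 1 = 108 = 2^2 · 3^3.
An element g generates (Z/109Z)^× iff g^(108/q) ≢ 1 (mod 109) for each prime q ∈ {2, 3}.
44^54 ≡ 108 (mod 109)  [q = 2: ≢ 1 ✓]
44^36 ≡ 45 (mod 109)  [q = 3: ≢ 1 ✓]
None equal 1, so ord_109(44) = 108: 44 is a primitive root.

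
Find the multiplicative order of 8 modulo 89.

Since 8 ∈ (Z/89Z)^×, its order divides φ(89) = 89 − 1 = 88 = 2^3 · 11.
Divisors of 88: 1, 2, 4, 8, 11, 22, 44, 88.
Test each divisor d:
8^1 ≡ 8
8^2 ≡ 64
8^4 ≡ 2
8^8 ≡ 4
8^11 ≡ 1
Therefore the multiplicative order of 8 modulo 89 is 11.

11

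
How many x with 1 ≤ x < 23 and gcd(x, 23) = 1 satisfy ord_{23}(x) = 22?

10

φ(23) = 23 − 1 = 22 = 2 · 11.
(Z/23Z)^× is cyclic (|G| = 22); a cyclic group of order m has exactly φ(d) elements of each order d | m, and none otherwise.
22 = 2 · 11 divides 22, and φ(22) = 10.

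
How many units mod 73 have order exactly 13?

φ(73) = 73 − 1 = 72 = 2^3 · 3^2.
In a cyclic group of order 72, there are φ(d) elements of order d for each divisor d of 72, and zero for non-divisors.
Here 72 is not a multiple of 13, so there are no elements of order 13.

0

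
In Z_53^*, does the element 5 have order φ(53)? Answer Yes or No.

Yes

φ(53) = 53 − 1 = 52 = 2^2 · 13.
An element g generates (Z/53Z)^× iff g^(52/q) ≢ 1 (mod 53) for each prime q ∈ {2, 13}.
5^26 ≡ 52 (mod 53)  [q = 2: ≢ 1 ✓]
5^4 ≡ 42 (mod 53)  [q = 13: ≢ 1 ✓]
Every test exponent gives a nontrivial residue, hence 5 generates the full group.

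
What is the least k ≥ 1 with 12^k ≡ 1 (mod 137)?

136

The order of 12 must divide φ(137) = 137 − 1 = 136 = 2^3 · 17.
Divisors of 136: 1, 2, 4, 8, 17, 34, 68, 136.
Evaluate successive powers at the divisors of 136:
12^1 ≡ 12 (mod 137)
12^2 ≡ 7 (mod 137)
12^4 ≡ 49 (mod 137)
12^8 ≡ 72 (mod 137)
12^17 ≡ 10 (mod 137)
12^34 ≡ 100 (mod 137)
12^68 ≡ 136 (mod 137)
12^136 ≡ 1 (mod 137) ✓
The smallest such exponent is 136, so the order of 12 is 136.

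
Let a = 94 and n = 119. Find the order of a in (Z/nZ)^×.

The order of 94 must divide φ(119) = φ(7·17) = (7−1)·(17−1) = 6·16 = 96 = 2^5 · 3.
Divisors of 96: 1, 2, 3, 4, 6, 8, 12, 16, 24, 32, 48, 96.
Evaluate successive powers at the divisors of 96:
94^1 ≡ 94 (mod 119)
94^2 ≡ 30 (mod 119)
94^3 ≡ 83 (mod 119)
94^4 ≡ 67 (mod 119)
94^6 ≡ 106 (mod 119)
94^8 ≡ 86 (mod 119)
94^12 ≡ 50 (mod 119)
94^16 ≡ 18 (mod 119)
94^24 ≡ 1 (mod 119) ✓
So ord_119(94) = 24.

24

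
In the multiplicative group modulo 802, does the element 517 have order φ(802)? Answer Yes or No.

No

φ(802) = φ(2)·φ(401) = 1·400 = 400 = 2^4 · 5^2.
An element g generates (Z/802Z)^× iff g^(400/q) ≢ 1 (mod 802) for each prime q ∈ {2, 5}.
517^200 ≡ 1 (mod 802)  [q = 2: ≡ 1 ✗]
517^80 ≡ 773 (mod 802)  [q = 5: ≢ 1 ✓]
517^200 ≡ 1 shows ord(517) | 200, strictly less than φ(802); not a primitive root.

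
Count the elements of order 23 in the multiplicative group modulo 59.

0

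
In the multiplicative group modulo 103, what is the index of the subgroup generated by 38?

The order of 38 must divide φ(103) = 103 − 1 = 102 = 2 · 3 · 17.
Divisors of 102: 1, 2, 3, 6, 17, 34, 51, 102.
Evaluate successive powers at the divisors of 102:
38^1 ≡ 38 (mod 103)
38^2 ≡ 2 (mod 103)
38^3 ≡ 76 (mod 103)
38^6 ≡ 8 (mod 103)
38^17 ≡ 46 (mod 103)
38^34 ≡ 56 (mod 103)
38^51 ≡ 1 (mod 103) ✓
The order of 38 is 51, so the subgroup it generates has 51 elements.
The index is φ(103) / ord(38) = 102 / 51 = 2.

2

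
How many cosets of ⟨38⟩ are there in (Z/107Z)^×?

1

Since 38 ∈ (Z/107Z)^×, its order divides φ(107) = 107 − 1 = 106 = 2 · 53.
Divisors of 106: 1, 2, 53, 106.
Evaluate successive powers at the divisors of 106:
38^1 ≡ 38 (mod 107)
38^2 ≡ 53 (mod 107)
38^53 ≡ 106 (mod 107)
38^106 ≡ 1 (mod 107) ✓
The order of 38 is 106, so the subgroup it generates has 106 elements.
[(Z/107Z)^× : ⟨38⟩] = 106/106 = 1.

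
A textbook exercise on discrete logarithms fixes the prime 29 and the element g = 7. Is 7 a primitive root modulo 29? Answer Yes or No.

φ(29) = 29 − 1 = 28 = 2^2 · 7.
It suffices to check that the order of 7 is not a proper divisor of 28: compute 7^(28/q) for q ∈ {2, 7}.
7^14 ≡ 1 (mod 29)  [q = 2: ≡ 1 ✗]
7^4 ≡ 23 (mod 29)  [q = 7: ≢ 1 ✓]
Since 7^14 ≡ 1, the order of 7 divides 14 < 28, so 7 is not a primitive root.

No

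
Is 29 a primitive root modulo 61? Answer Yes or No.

No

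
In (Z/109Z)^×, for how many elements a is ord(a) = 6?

2

φ(109) = 109 − 1 = 108 = 2^2 · 3^3.
(Z/109Z)^× is cyclic (|G| = 108); a cyclic group of order m has exactly φ(d) elements of each order d | m, and none otherwise.
6 = 2 · 3 divides 108, and φ(6) = 2.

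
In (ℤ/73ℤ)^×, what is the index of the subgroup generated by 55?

ord(55) | φ(73) = 73 − 1 = 72 = 2^3 · 3^2.
Divisors of 72: 1, 2, 3, 4, 6, 8, 9, 12, 18, 24, 36, 72.
Compute 55^d (mod 73) for the divisors d until we hit 1:
55^1 ≡ 55
55^2 ≡ 32
55^3 ≡ 8
55^4 ≡ 2
55^6 ≡ 64
55^8 ≡ 4
55^9 ≡ 1
So ord_73(55) = 9, hence |⟨55⟩| = 9.
Index = |(Z/73Z)^×| / |⟨55⟩| = 72 / 9 = 8.

8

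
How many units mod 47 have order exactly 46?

22

φ(47) = 47 − 1 = 46 = 2 · 23.
In a cyclic group of order 46, there are φ(d) elements of order d for each divisor d of 46, and zero for non-divisors.
46 = 2 · 23 divides 46, and φ(46) = 22.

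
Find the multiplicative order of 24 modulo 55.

10

By Lagrange's theorem, ord_55(24) divides φ(55) = φ(5·11) = (5−1)·(11−1) = 4·10 = 40 = 2^3 · 5.
Divisors of 40: 1, 2, 4, 5, 8, 10, 20, 40.
Check 24^d mod 55 for each divisor in increasing order:
24^1 ≡ 24
24^2 ≡ 26
24^4 ≡ 16
24^5 ≡ 54
24^8 ≡ 36
24^10 ≡ 1
Hence ord(24) = 10.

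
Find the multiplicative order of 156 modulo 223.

111

By Lagrange's theorem, ord_223(156) divides φ(223) = 223 − 1 = 222 = 2 · 3 · 37.
Divisors of 222: 1, 2, 3, 6, 37, 74, 111, 222.
Check 156^d mod 223 for each divisor in increasing order:
156^1 ≡ 156 (mod 223)
156^2 ≡ 29 (mod 223)
156^3 ≡ 64 (mod 223)
156^6 ≡ 82 (mod 223)
156^37 ≡ 39 (mod 223)
156^74 ≡ 183 (mod 223)
156^111 ≡ 1 (mod 223) ✓
Therefore the multiplicative order of 156 modulo 223 is 111.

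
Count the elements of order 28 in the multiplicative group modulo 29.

φ(29) = 29 − 1 = 28 = 2^2 · 7.
(Z/29Z)^× is cyclic (|G| = 28); a cyclic group of order m has exactly φ(d) elements of each order d | m, and none otherwise.
28 = 2^2 · 7 divides 28, and φ(28) = 12.

12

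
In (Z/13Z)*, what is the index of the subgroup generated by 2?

1

By Lagrange's theorem, ord_13(2) divides φ(13) = 13 − 1 = 12 = 2^2 · 3.
Divisors of 12: 1, 2, 3, 4, 6, 12.
Test each divisor d:
2^1 ≡ 2 (mod 13)
2^2 ≡ 4 (mod 13)
2^3 ≡ 8 (mod 13)
2^4 ≡ 3 (mod 13)
2^6 ≡ 12 (mod 13)
2^12 ≡ 1 (mod 13) ✓
So ord_13(2) = 12, hence |⟨2⟩| = 12.
[(Z/13Z)^× : ⟨2⟩] = 12/12 = 1.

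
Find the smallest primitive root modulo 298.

φ(298) = φ(2)·φ(149) = 1·148 = 148 = 2^2 · 37.
g is a primitive root iff g^(148/q) ≢ 1 (mod 298) for each prime q ∈ {2, 37}.
g = 2: gcd(2, 298) = 2 > 1, not a unit — skip.
g = 3: 3^74 ≡ 297; 3^4 ≡ 81 — none is 1, so 3 is a primitive root.
The smallest primitive root modulo 298 is 3.

3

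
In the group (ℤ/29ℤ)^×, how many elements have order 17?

0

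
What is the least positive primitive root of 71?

φ(71) = 71 − 1 = 70 = 2 · 5 · 7.
g is a primitive root iff g^(70/q) ≢ 1 (mod 71) for each prime q ∈ {2, 5, 7}.
g = 2: 2^35 ≡ 1 — hits 1, so not a primitive root.
g = 3: 3^35 ≡ 1 — hits 1, so not a primitive root.
g = 4: 4^35 ≡ 1 — hits 1, so not a primitive root.
g = 5: 5^35 ≡ 1 — hits 1, so not a primitive root.
g = 6: 6^35 ≡ 1 — hits 1, so not a primitive root.
g = 7: 7^35 ≡ 70; 7^14 ≡ 54; 7^10 ≡ 45 — none is 1, so 7 is a primitive root.
Hence the least primitive root of 71 is 7.

7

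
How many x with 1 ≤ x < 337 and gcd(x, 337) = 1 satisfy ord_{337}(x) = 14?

6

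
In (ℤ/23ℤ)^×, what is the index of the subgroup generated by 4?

The order of 4 must divide φ(23) = 23 − 1 = 22 = 2 · 11.
Divisors of 22: 1, 2, 11, 22.
Evaluate successive powers at the divisors of 22:
4^1 ≡ 4
4^2 ≡ 16
4^11 ≡ 1
The order of 4 is 11, so the subgroup it generates has 11 elements.
[(Z/23Z)^× : ⟨4⟩] = 22/11 = 2.

2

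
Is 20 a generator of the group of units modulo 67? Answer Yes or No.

Yes

φ(67) = 67 − 1 = 66 = 2 · 3 · 11.
20 is a primitive root mod 67 iff 20^(φ(67)/q) ≢ 1 for every prime q | φ(67), i.e. q ∈ {2, 3, 11}.
20^33 ≡ 66 (mod 67)  [q = 2: ≢ 1 ✓]
20^22 ≡ 29 (mod 67)  [q = 3: ≢ 1 ✓]
20^6 ≡ 59 (mod 67)  [q = 11: ≢ 1 ✓]
Every test exponent gives a nontrivial residue, hence 20 generates the full group.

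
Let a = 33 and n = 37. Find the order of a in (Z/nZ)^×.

The order of 33 must divide φ(37) = 37 − 1 = 36 = 2^2 · 3^2.
Divisors of 36: 1, 2, 3, 4, 6, 9, 12, 18, 36.
Check 33^d mod 37 for each divisor in increasing order:
33^1 ≡ 33 (mod 37)
33^2 ≡ 16 (mod 37)
33^3 ≡ 10 (mod 37)
33^4 ≡ 34 (mod 37)
33^6 ≡ 26 (mod 37)
33^9 ≡ 1 (mod 37) ✓
Therefore the multiplicative order of 33 modulo 37 is 9.

9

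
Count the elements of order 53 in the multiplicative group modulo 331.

0

φ(331) = 331 − 1 = 330 = 2 · 3 · 5 · 11.
In a cyclic group of order 330, there are φ(d) elements of order d for each divisor d of 330, and zero for non-divisors.
53 does not divide 330, so no element of (Z/331Z)^× has order 53.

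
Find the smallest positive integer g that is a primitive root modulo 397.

φ(397) = 397 − 1 = 396 = 2^2 · 3^2 · 11.
g is a primitive root iff g^(396/q) ≢ 1 (mod 397) for each prime q ∈ {2, 3, 11}.
g = 2: 2^198 ≡ 396; 2^132 ≡ 1 — hits 1, so not a primitive root.
g = 3: 3^198 ≡ 1 — hits 1, so not a primitive root.
g = 4: 4^198 ≡ 1 — hits 1, so not a primitive root.
g = 5: 5^198 ≡ 396; 5^132 ≡ 362; 5^36 ≡ 290 — none is 1, so 5 is a primitive root.
The smallest primitive root modulo 397 is 5.

5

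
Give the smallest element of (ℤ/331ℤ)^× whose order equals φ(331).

φ(331) = 331 − 1 = 330 = 2 · 3 · 5 · 11.
Test candidates g = 2, 3, … against the prime factors q ∈ {2, 3, 5, 11} of φ(331): g is a generator iff g^(330/q) ≢ 1 for every such q.
g = 2: 2^165 ≡ 330; 2^110 ≡ 299; 2^66 ≡ 64; 2^30 ≡ 1 — hits 1, so not a primitive root.
g = 3: 3^165 ≡ 330; 3^110 ≡ 299; 3^66 ≡ 64; 3^30 ≡ 270 — none is 1, so 3 is a primitive root.
Hence the least primitive root of 331 is 3.

3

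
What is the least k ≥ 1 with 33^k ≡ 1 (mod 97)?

By Lagrange's theorem, ord_97(33) divides φ(97) = 97 − 1 = 96 = 2^5 · 3.
Divisors of 96: 1, 2, 3, 4, 6, 8, 12, 16, 24, 32, 48, 96.
Evaluate successive powers at the divisors of 96:
33^1 ≡ 33 (mod 97)
33^2 ≡ 22 (mod 97)
33^3 ≡ 47 (mod 97)
33^4 ≡ 96 (mod 97)
33^6 ≡ 75 (mod 97)
33^8 ≡ 1 (mod 97) ✓
Hence ord(33) = 8.

8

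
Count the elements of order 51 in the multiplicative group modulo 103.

32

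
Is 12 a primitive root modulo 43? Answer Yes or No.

Yes

φ(43) = 43 − 1 = 42 = 2 · 3 · 7.
12 is a primitive root mod 43 iff 12^(φ(43)/q) ≢ 1 for every prime q | φ(43), i.e. q ∈ {2, 3, 7}.
12^21 ≡ 42 (mod 43)  [q = 2: ≢ 1 ✓]
12^14 ≡ 36 (mod 43)  [q = 3: ≢ 1 ✓]
12^6 ≡ 21 (mod 43)  [q = 7: ≢ 1 ✓]
All checks pass, so 12 has order 42 and is a primitive root modulo 43.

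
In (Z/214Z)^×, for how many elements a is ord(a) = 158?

φ(214) = φ(2)·φ(107) = 1·106 = 106 = 2 · 53.
Since (Z/214Z)^× is cyclic of order 106, the number of elements of order d is φ(d) when d | 106 and 0 otherwise.
158 does not divide 106, so no element of (Z/214Z)^× has order 158.

0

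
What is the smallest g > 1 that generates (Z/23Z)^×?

φ(23) = 23 − 1 = 22 = 2 · 11.
Test candidates g = 2, 3, … against the prime factors q ∈ {2, 11} of φ(23): g is a generator iff g^(22/q) ≢ 1 for every such q.
g = 2: 2^11 ≡ 1 — hits 1, so not a primitive root.
g = 3: 3^11 ≡ 1 — hits 1, so not a primitive root.
g = 4: 4^11 ≡ 1 — hits 1, so not a primitive root.
g = 5: 5^11 ≡ 22; 5^2 ≡ 2 — none is 1, so 5 is a primitive root.
Hence the least primitive root of 23 is 5.

5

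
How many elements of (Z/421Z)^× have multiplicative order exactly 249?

0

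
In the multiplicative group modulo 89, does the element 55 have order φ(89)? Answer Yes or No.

φ(89) = 89 − 1 = 88 = 2^3 · 11.
55 is a primitive root mod 89 iff 55^(φ(89)/q) ≢ 1 for every prime q | φ(89), i.e. q ∈ {2, 11}.
55^44 ≡ 1 (mod 89)  [q = 2: ≡ 1 ✗]
55^8 ≡ 1 (mod 89)  [q = 11: ≡ 1 ✗]
Since 55^44 ≡ 1, the order of 55 divides 44 < 88, so 55 is not a primitive root.

No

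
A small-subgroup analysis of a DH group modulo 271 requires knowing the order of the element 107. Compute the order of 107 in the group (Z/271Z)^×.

ord(107) | φ(271) = 271 − 1 = 270 = 2 · 3^3 · 5.
Divisors of 270: 1, 2, 3, 5, 6, 9, 10, 15, 18, 27, 30, 45, 54, 90, 135, 270.
Compute 107^d (mod 271) for the divisors d until we hit 1:
107^1 ≡ 107 (mod 271)
107^2 ≡ 67 (mod 271)
107^3 ≡ 123 (mod 271)
107^5 ≡ 111 (mod 271)
107^6 ≡ 224 (mod 271)
107^9 ≡ 181 (mod 271)
107^10 ≡ 126 (mod 271)
107^15 ≡ 165 (mod 271)
107^18 ≡ 241 (mod 271)
107^27 ≡ 261 (mod 271)
107^30 ≡ 125 (mod 271)
107^45 ≡ 29 (mod 271)
107^54 ≡ 100 (mod 271)
107^90 ≡ 28 (mod 271)
107^135 ≡ 270 (mod 271)
107^270 ≡ 1 (mod 271) ✓
Hence ord(107) = 270.

270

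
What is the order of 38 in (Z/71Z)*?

35

ord(38) | φ(71) = 71 − 1 = 70 = 2 · 5 · 7.
Divisors of 70: 1, 2, 5, 7, 10, 14, 35, 70.
Test each divisor d:
38^1 ≡ 38
38^2 ≡ 24
38^5 ≡ 20
38^7 ≡ 54
38^10 ≡ 45
38^14 ≡ 5
38^35 ≡ 1
So ord_71(38) = 35.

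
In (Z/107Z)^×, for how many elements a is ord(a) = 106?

φ(107) = 107 − 1 = 106 = 2 · 53.
Since (Z/107Z)^× is cyclic of order 106, the number of elements of order d is φ(d) when d | 106 and 0 otherwise.
106 = 2 · 53 divides 106, and φ(106) = 52.

52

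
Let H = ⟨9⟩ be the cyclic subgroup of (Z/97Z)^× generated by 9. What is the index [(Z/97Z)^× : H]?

4

By Lagrange's theorem, ord_97(9) divides φ(97) = 97 − 1 = 96 = 2^5 · 3.
Divisors of 96: 1, 2, 3, 4, 6, 8, 12, 16, 24, 32, 48, 96.
Check 9^d mod 97 for each divisor in increasing order:
9^1 ≡ 9 (mod 97)
9^2 ≡ 81 (mod 97)
9^3 ≡ 50 (mod 97)
9^4 ≡ 62 (mod 97)
9^6 ≡ 75 (mod 97)
9^8 ≡ 61 (mod 97)
9^12 ≡ 96 (mod 97)
9^16 ≡ 35 (mod 97)
9^24 ≡ 1 (mod 97) ✓
The order of 9 is 24, so the subgroup it generates has 24 elements.
[(Z/97Z)^× : ⟨9⟩] = 96/24 = 4.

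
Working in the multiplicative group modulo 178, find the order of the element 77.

8

The order of 77 must divide φ(178) = φ(2)·φ(89) = 1·88 = 88 = 2^3 · 11.
Divisors of 88: 1, 2, 4, 8, 11, 22, 44, 88.
Evaluate successive powers at the divisors of 88:
77^1 ≡ 77 (mod 178)
77^2 ≡ 55 (mod 178)
77^4 ≡ 177 (mod 178)
77^8 ≡ 1 (mod 178) ✓
Hence ord(77) = 8.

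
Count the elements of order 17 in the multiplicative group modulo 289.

16

φ(289) = φ(17^2) = 17·(17−1) = 272 = 2^4 · 17.
In a cyclic group of order 272, there are φ(d) elements of order d for each divisor d of 272, and zero for non-divisors.
17 | 272, and φ(17) = 17 − 1 = 16.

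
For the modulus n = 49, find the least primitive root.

3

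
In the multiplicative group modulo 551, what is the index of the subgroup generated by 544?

By Lagrange's theorem, ord_551(544) divides φ(551) = φ(19·29) = (19−1)·(29−1) = 18·28 = 504 = 2^3 · 3^2 · 7.
Divisors of 504: 1, 2, 3, 4, 6, 7, 8, 9, 12, 14, 18, 21, 24, 28, 36, 42, 56, 63, 72, 84, 126, 168, 252, 504.
Test each divisor d:
544^1 ≡ 544 (mod 551)
544^2 ≡ 49 (mod 551)
544^3 ≡ 208 (mod 551)
544^4 ≡ 197 (mod 551)
544^6 ≡ 286 (mod 551)
544^7 ≡ 202 (mod 551)
544^8 ≡ 239 (mod 551)
544^9 ≡ 531 (mod 551)
544^12 ≡ 248 (mod 551)
544^14 ≡ 30 (mod 551)
544^18 ≡ 400 (mod 551)
544^21 ≡ 550 (mod 551)
544^24 ≡ 343 (mod 551)
544^28 ≡ 349 (mod 551)
544^36 ≡ 210 (mod 551)
544^42 ≡ 1 (mod 551) ✓
So ord_551(544) = 42, hence |⟨544⟩| = 42.
The index is φ(551) / ord(544) = 504 / 42 = 12.

12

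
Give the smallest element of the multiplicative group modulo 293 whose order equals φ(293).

2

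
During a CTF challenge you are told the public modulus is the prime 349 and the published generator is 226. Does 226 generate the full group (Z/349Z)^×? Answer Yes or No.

No

φ(349) = 349 − 1 = 348 = 2^2 · 3 · 29.
An element g generates (Z/349Z)^× iff g^(348/q) ≢ 1 (mod 349) for each prime q ∈ {2, 3, 29}.
226^174 ≡ 1 (mod 349)  [q = 2: ≡ 1 ✗]
226^116 ≡ 122 (mod 349)  [q = 3: ≢ 1 ✓]
226^12 ≡ 1 (mod 349)  [q = 29: ≡ 1 ✗]
The check at q = 2 fails, so 226 generates a proper subgroup.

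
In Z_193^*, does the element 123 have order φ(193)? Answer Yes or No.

Yes

φ(193) = 193 − 1 = 192 = 2^6 · 3.
Test 123^(192/q) mod 193 for each prime factor q of 192:
123^96 ≡ 192 (mod 193)  [q = 2: ≢ 1 ✓]
123^64 ≡ 84 (mod 193)  [q = 3: ≢ 1 ✓]
None equal 1, so ord_193(123) = 192: 123 is a primitive root.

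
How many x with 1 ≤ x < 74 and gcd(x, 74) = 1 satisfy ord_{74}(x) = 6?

2

φ(74) = φ(2)·φ(37) = 1·36 = 36 = 2^2 · 3^2.
(Z/74Z)^× is cyclic (|G| = 36); a cyclic group of order m has exactly φ(d) elements of each order d | m, and none otherwise.
6 = 2 · 3 divides 36, and φ(6) = 2.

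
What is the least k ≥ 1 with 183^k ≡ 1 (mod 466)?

ord(183) | φ(466) = φ(2)·φ(233) = 1·232 = 232 = 2^3 · 29.
Divisors of 232: 1, 2, 4, 8, 29, 58, 116, 232.
Evaluate successive powers at the divisors of 232:
183^1 ≡ 183
183^2 ≡ 403
183^4 ≡ 241
183^8 ≡ 297
183^29 ≡ 89
183^58 ≡ 465
183^116 ≡ 1
Hence ord(183) = 116.

116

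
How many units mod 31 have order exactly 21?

0

φ(31) = 31 − 1 = 30 = 2 · 3 · 5.
(Z/31Z)^× is cyclic (|G| = 30); a cyclic group of order m has exactly φ(d) elements of each order d | m, and none otherwise.
Here 30 is not a multiple of 21, so there are no elements of order 21.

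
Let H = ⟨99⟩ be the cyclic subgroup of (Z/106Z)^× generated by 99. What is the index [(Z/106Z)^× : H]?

4

Since 99 ∈ (Z/106Z)^×, its order divides φ(106) = φ(2)·φ(53) = 1·52 = 52 = 2^2 · 13.
Divisors of 52: 1, 2, 4, 13, 26, 52.
Compute 99^d (mod 106) for the divisors d until we hit 1:
99^1 ≡ 99 (mod 106)
99^2 ≡ 49 (mod 106)
99^4 ≡ 69 (mod 106)
99^13 ≡ 1 (mod 106) ✓
The order of 99 is 13, so the subgroup it generates has 13 elements.
Index = |(Z/106Z)^×| / |⟨99⟩| = 52 / 13 = 4.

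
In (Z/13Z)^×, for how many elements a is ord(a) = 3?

2

φ(13) = 13 − 1 = 12 = 2^2 · 3.
Since (Z/13Z)^× is cyclic of order 12, the number of elements of order d is φ(d) when d | 12 and 0 otherwise.
3 | 12, and φ(3) = 3 − 1 = 2.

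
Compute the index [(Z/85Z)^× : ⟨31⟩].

4

Since 31 ∈ (Z/85Z)^×, its order divides φ(85) = φ(5·17) = (5−1)·(17−1) = 4·16 = 64 = 2^6.
Divisors of 64: 1, 2, 4, 8, 16, 32, 64.
Check 31^d mod 85 for each divisor in increasing order:
31^1 ≡ 31 (mod 85)
31^2 ≡ 26 (mod 85)
31^4 ≡ 81 (mod 85)
31^8 ≡ 16 (mod 85)
31^16 ≡ 1 (mod 85) ✓
Thus |⟨31⟩| = ord(31) = 16.
Index = |(Z/85Z)^×| / |⟨31⟩| = 64 / 16 = 4.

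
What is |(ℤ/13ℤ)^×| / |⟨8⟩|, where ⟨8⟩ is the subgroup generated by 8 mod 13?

3

Since 8 ∈ (Z/13Z)^×, its order divides φ(13) = 13 − 1 = 12 = 2^2 · 3.
Divisors of 12: 1, 2, 3, 4, 6, 12.
Evaluate successive powers at the divisors of 12:
8^1 ≡ 8 (mod 13)
8^2 ≡ 12 (mod 13)
8^3 ≡ 5 (mod 13)
8^4 ≡ 1 (mod 13) ✓
Thus |⟨8⟩| = ord(8) = 4.
Index = |(Z/13Z)^×| / |⟨8⟩| = 12 / 4 = 3.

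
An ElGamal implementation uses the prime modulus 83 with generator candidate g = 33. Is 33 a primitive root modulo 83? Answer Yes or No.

No

φ(83) = 83 − 1 = 82 = 2 · 41.
It suffices to check that the order of 33 is not a proper divisor of 82: compute 33^(82/q) for q ∈ {2, 41}.
33^41 ≡ 1 (mod 83)  [q = 2: ≡ 1 ✗]
33^2 ≡ 10 (mod 83)  [q = 41: ≢ 1 ✓]
33^41 ≡ 1 shows ord(33) | 41, strictly less than φ(83); not a primitive root.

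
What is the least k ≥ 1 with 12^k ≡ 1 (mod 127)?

126

The order of 12 must divide φ(127) = 127 − 1 = 126 = 2 · 3^2 · 7.
Divisors of 126: 1, 2, 3, 6, 7, 9, 14, 18, 21, 42, 63, 126.
Test each divisor d:
12^1 ≡ 12 (mod 127)
12^2 ≡ 17 (mod 127)
12^3 ≡ 77 (mod 127)
12^6 ≡ 87 (mod 127)
12^7 ≡ 28 (mod 127)
12^9 ≡ 95 (mod 127)
12^14 ≡ 22 (mod 127)
12^18 ≡ 8 (mod 127)
12^21 ≡ 108 (mod 127)
12^42 ≡ 107 (mod 127)
12^63 ≡ 126 (mod 127)
12^126 ≡ 1 (mod 127) ✓
Therefore the multiplicative order of 12 modulo 127 is 126.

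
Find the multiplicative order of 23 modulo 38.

Since 23 ∈ (Z/38Z)^×, its order divides φ(38) = φ(2)·φ(19) = 1·18 = 18 = 2 · 3^2.
Divisors of 18: 1, 2, 3, 6, 9, 18.
Compute 23^d (mod 38) for the divisors d until we hit 1:
23^1 ≡ 23
23^2 ≡ 35
23^3 ≡ 7
23^6 ≡ 11
23^9 ≡ 1
Therefore the multiplicative order of 23 modulo 38 is 9.

9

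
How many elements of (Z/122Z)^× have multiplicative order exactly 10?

4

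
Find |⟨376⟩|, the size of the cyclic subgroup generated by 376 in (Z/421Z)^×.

35

Since 376 ∈ (Z/421Z)^×, its order divides φ(421) = 421 − 1 = 420 = 2^2 · 3 · 5 · 7.
Divisors of 420: 1, 2, 3, 4, 5, 6, 7, 10, 12, 14, 15, 20, 21, 28, 30, 35, 42, 60, 70, 84, 105, 140, 210, 420.
Check 376^d mod 421 for each divisor in increasing order:
376^1 ≡ 376 (mod 421)
376^2 ≡ 341 (mod 421)
376^3 ≡ 232 (mod 421)
376^4 ≡ 85 (mod 421)
376^5 ≡ 385 (mod 421)
376^6 ≡ 357 (mod 421)
376^7 ≡ 354 (mod 421)
376^10 ≡ 33 (mod 421)
376^12 ≡ 307 (mod 421)
376^14 ≡ 279 (mod 421)
376^15 ≡ 75 (mod 421)
376^20 ≡ 247 (mod 421)
376^21 ≡ 252 (mod 421)
376^28 ≡ 377 (mod 421)
376^30 ≡ 152 (mod 421)
376^35 ≡ 1 (mod 421) ✓
Hence ord(376) = 35.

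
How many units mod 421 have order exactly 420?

96

φ(421) = 421 − 1 = 420 = 2^2 · 3 · 5 · 7.
(Z/421Z)^× is cyclic (|G| = 420); a cyclic group of order m has exactly φ(d) elements of each order d | m, and none otherwise.
420 = 2^2 · 3 · 5 · 7 divides 420, and φ(420) = 96.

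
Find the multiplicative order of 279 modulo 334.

83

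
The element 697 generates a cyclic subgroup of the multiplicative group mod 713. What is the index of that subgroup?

6

Since 697 ∈ (Z/713Z)^×, its order divides φ(713) = φ(23·31) = (23−1)·(31−1) = 22·30 = 660 = 2^2 · 3 · 5 · 11.
Divisors of 660: 1, 2, 3, 4, 5, 6, 10, 11, 12, 15, 20, 22, 30, 33, 44, 55, 60, 66, 110, 132, 165, 220, 330, 660.
Test each divisor d:
697^1 ≡ 697 (mod 713)
697^2 ≡ 256 (mod 713)
697^3 ≡ 182 (mod 713)
697^4 ≡ 653 (mod 713)
697^5 ≡ 247 (mod 713)
697^6 ≡ 326 (mod 713)
697^10 ≡ 404 (mod 713)
697^11 ≡ 666 (mod 713)
697^12 ≡ 39 (mod 713)
697^15 ≡ 681 (mod 713)
697^20 ≡ 652 (mod 713)
697^22 ≡ 70 (mod 713)
697^30 ≡ 311 (mod 713)
697^33 ≡ 275 (mod 713)
697^44 ≡ 622 (mod 713)
697^55 ≡ 712 (mod 713)
697^60 ≡ 466 (mod 713)
697^66 ≡ 47 (mod 713)
697^110 ≡ 1 (mod 713) ✓
So ord_713(697) = 110, hence |⟨697⟩| = 110.
Index = |(Z/713Z)^×| / |⟨697⟩| = 660 / 110 = 6.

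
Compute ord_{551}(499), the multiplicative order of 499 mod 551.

The order of 499 must divide φ(551) = φ(19·29) = (19−1)·(29−1) = 18·28 = 504 = 2^3 · 3^2 · 7.
Divisors of 504: 1, 2, 3, 4, 6, 7, 8, 9, 12, 14, 18, 21, 24, 28, 36, 42, 56, 63, 72, 84, 126, 168, 252, 504.
Check 499^d mod 551 for each divisor in increasing order:
499^1 ≡ 499 (mod 551)
499^2 ≡ 500 (mod 551)
499^3 ≡ 448 (mod 551)
499^4 ≡ 397 (mod 551)
499^6 ≡ 140 (mod 551)
499^7 ≡ 434 (mod 551)
499^8 ≡ 23 (mod 551)
499^9 ≡ 457 (mod 551)
499^12 ≡ 315 (mod 551)
499^14 ≡ 465 (mod 551)
499^18 ≡ 20 (mod 551)
499^21 ≡ 144 (mod 551)
499^24 ≡ 45 (mod 551)
499^28 ≡ 233 (mod 551)
499^36 ≡ 400 (mod 551)
499^42 ≡ 349 (mod 551)
499^56 ≡ 291 (mod 551)
499^63 ≡ 115 (mod 551)
499^72 ≡ 210 (mod 551)
499^84 ≡ 30 (mod 551)
499^126 ≡ 1 (mod 551) ✓
So ord_551(499) = 126.

126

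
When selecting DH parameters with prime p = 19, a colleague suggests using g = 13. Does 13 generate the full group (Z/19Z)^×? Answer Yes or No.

Yes

φ(19) = 19 − 1 = 18 = 2 · 3^2.
Test 13^(18/q) mod 19 for each prime factor q of 18:
13^9 ≡ 18 (mod 19)  [q = 2: ≢ 1 ✓]
13^6 ≡ 11 (mod 19)  [q = 3: ≢ 1 ✓]
All checks pass, so 13 has order 18 and is a primitive root modulo 19.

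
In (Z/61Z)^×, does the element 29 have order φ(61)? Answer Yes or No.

No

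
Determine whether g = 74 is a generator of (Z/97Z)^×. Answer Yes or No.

φ(97) = 97 − 1 = 96 = 2^5 · 3.
74 is a primitive root mod 97 iff 74^(φ(97)/q) ≢ 1 for every prime q | φ(97), i.e. q ∈ {2, 3}.
74^48 ≡ 96 (mod 97)  [q = 2: ≢ 1 ✓]
74^32 ≡ 61 (mod 97)  [q = 3: ≢ 1 ✓]
Every test exponent gives a nontrivial residue, hence 74 generates the full group.

Yes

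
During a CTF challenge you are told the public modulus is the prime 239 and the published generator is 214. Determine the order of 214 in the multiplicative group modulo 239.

238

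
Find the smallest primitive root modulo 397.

5

φ(397) = 397 − 1 = 396 = 2^2 · 3^2 · 11.
g is a primitive root iff g^(396/q) ≢ 1 (mod 397) for each prime q ∈ {2, 3, 11}.
g = 2: 2^198 ≡ 396; 2^132 ≡ 1 — hits 1, so not a primitive root.
g = 3: 3^198 ≡ 1 — hits 1, so not a primitive root.
g = 4: 4^198 ≡ 1 — hits 1, so not a primitive root.
g = 5: 5^198 ≡ 396; 5^132 ≡ 362; 5^36 ≡ 290 — none is 1, so 5 is a primitive root.
The smallest primitive root modulo 397 is 5.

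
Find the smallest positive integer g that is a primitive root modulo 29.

φ(29) = 29 − 1 = 28 = 2^2 · 7.
g is a primitive root iff g^(28/q) ≢ 1 (mod 29) for each prime q ∈ {2, 7}.
g = 2: 2^14 ≡ 28; 2^4 ≡ 16 — none is 1, so 2 is a primitive root.
The smallest primitive root modulo 29 is 2.

2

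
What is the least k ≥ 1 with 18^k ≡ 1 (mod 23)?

11

Since 18 ∈ (Z/23Z)^×, its order divides φ(23) = 23 − 1 = 22 = 2 · 11.
Divisors of 22: 1, 2, 11, 22.
Test each divisor d:
18^1 ≡ 18
18^2 ≡ 2
18^11 ≡ 1
Therefore the multiplicative order of 18 modulo 23 is 11.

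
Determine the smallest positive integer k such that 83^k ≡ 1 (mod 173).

43

The order of 83 must divide φ(173) = 173 − 1 = 172 = 2^2 · 43.
Divisors of 172: 1, 2, 4, 43, 86, 172.
Evaluate successive powers at the divisors of 172:
83^1 ≡ 83 (mod 173)
83^2 ≡ 142 (mod 173)
83^4 ≡ 96 (mod 173)
83^43 ≡ 1 (mod 173) ✓
So ord_173(83) = 43.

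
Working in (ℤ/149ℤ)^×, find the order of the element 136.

148

The order of 136 must divide φ(149) = 149 − 1 = 148 = 2^2 · 37.
Divisors of 148: 1, 2, 4, 37, 74, 148.
Evaluate successive powers at the divisors of 148:
136^1 ≡ 136 (mod 149)
136^2 ≡ 20 (mod 149)
136^4 ≡ 102 (mod 149)
136^37 ≡ 44 (mod 149)
136^74 ≡ 148 (mod 149)
136^148 ≡ 1 (mod 149) ✓
Therefore the multiplicative order of 136 modulo 149 is 148.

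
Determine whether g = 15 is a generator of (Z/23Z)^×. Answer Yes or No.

φ(23) = 23 − 1 = 22 = 2 · 11.
An element g generates (Z/23Z)^× iff g^(22/q) ≢ 1 (mod 23) for each prime q ∈ {2, 11}.
15^11 ≡ 22 (mod 23)  [q = 2: ≢ 1 ✓]
15^2 ≡ 18 (mod 23)  [q = 11: ≢ 1 ✓]
Every test exponent gives a nontrivial residue, hence 15 generates the full group.

Yes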